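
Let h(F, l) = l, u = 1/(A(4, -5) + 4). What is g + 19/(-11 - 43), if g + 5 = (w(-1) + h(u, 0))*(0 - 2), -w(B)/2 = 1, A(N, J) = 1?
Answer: -73/54 ≈ -1.3519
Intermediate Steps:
u = ⅕ (u = 1/(1 + 4) = 1/5 = ⅕ ≈ 0.20000)
w(B) = -2 (w(B) = -2*1 = -2)
g = -1 (g = -5 + (-2 + 0)*(0 - 2) = -5 - 2*(-2) = -5 + 4 = -1)
g + 19/(-11 - 43) = -1 + 19/(-11 - 43) = -1 + 19/(-54) = -1 - 1/54*19 = -1 - 19/54 = -73/54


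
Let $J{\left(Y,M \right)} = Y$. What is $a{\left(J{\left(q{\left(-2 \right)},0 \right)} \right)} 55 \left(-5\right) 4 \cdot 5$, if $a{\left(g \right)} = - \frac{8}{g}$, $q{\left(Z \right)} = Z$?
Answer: $-22000$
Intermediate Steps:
$a{\left(J{\left(q{\left(-2 \right)},0 \right)} \right)} 55 \left(-5\right) 4 \cdot 5 = - \frac{8}{-2} \cdot 55 \left(-5\right) 4 \cdot 5 = \left(-8\right) \left(- \frac{1}{2}\right) 55 \left(\left(-20\right) 5\right) = 4 \cdot 55 \left(-100\right) = 220 \left(-100\right) = -22000$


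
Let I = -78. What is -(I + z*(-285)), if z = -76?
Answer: -21582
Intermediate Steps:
-(I + z*(-285)) = -(-78 - 76*(-285)) = -(-78 + 21660) = -1*21582 = -21582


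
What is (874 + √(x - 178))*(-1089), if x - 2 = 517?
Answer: -951786 - 1089*√341 ≈ -9.7190e+5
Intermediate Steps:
x = 519 (x = 2 + 517 = 519)
(874 + √(x - 178))*(-1089) = (874 + √(519 - 178))*(-1089) = (874 + √341)*(-1089) = -951786 - 1089*√341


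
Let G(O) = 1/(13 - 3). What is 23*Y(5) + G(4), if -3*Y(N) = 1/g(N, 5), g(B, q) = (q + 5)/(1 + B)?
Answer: -9/2 ≈ -4.5000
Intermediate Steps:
g(B, q) = (5 + q)/(1 + B)
Y(N) = -1/30 - N/30 (Y(N) = -(1 + N)/(5 + 5)/3 = -(1/30 + N/30) = -(⅒ + N/10)/3 = -1/30 - N/30)
G(O) = ⅒ (G(O) = 1/10 = ⅒)
23*Y(5) + G(4) = 23*(-1/30 - 1/30*5) + ⅒ = 23*(-1/30 - ⅙) + ⅒ = 23*(-⅕) + ⅒ = -23/5 + ⅒ = -9/2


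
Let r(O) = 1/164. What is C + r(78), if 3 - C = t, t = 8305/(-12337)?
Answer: 7444161/2023268 ≈ 3.6793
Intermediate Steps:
t = -8305/12337 (t = 8305*(-1/12337) = -8305/12337 ≈ -0.67318)
r(O) = 1/164
C = 45316/12337 (C = 3 - 1*(-8305/12337) = 3 + 8305/12337 = 45316/12337 ≈ 3.6732)
C + r(78) = 45316/12337 + 1/164 = 7444161/2023268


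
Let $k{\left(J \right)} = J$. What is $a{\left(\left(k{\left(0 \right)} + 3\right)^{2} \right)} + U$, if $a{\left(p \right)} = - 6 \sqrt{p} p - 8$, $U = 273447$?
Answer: $273277$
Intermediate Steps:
$a{\left(p \right)} = -8 - 6 p^{\frac{3}{2}}$ ($a{\left(p \right)} = - 6 p^{\frac{3}{2}} - 8 = -8 - 6 p^{\frac{3}{2}}$)
$a{\left(\left(k{\left(0 \right)} + 3\right)^{2} \right)} + U = \left(-8 - 6 \left(\left(0 + 3\right)^{2}\right)^{\frac{3}{2}}\right) + 273447 = \left(-8 - 6 \left(3^{2}\right)^{\frac{3}{2}}\right) + 273447 = \left(-8 - 6 \cdot 9^{\frac{3}{2}}\right) + 273447 = \left(-8 - 162\right) + 273447 = -170 + 273447 = 273277$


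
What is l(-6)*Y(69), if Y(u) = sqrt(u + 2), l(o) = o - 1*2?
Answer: -8*sqrt(71) ≈ -67.409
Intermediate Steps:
l(o) = -2 + o (l(o) = o - 2 = -2 + o)
Y(u) = sqrt(2 + u)
l(-6)*Y(69) = (-2 - 6)*sqrt(2 + 69) = -8*sqrt(71)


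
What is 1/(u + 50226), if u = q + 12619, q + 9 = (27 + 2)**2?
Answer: 1/63677 ≈ 1.5704e-5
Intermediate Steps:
q = 832 (q = -9 + (27 + 2)**2 = -9 + 29**2 = -9 + 841 = 832)
u = 13451 (u = 832 + 12619 = 13451)
1/(u + 50226) = 1/(13451 + 50226) = 1/63677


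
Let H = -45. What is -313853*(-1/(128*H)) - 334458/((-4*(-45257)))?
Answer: -14685664741/260680320 ≈ -56.336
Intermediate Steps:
-313853*(-1/(128*H)) - 334458/((-4*(-45257))) = -313853/(-45*(-4)*32) - 334458/((-4*(-45257))) = -313853/(180*32) - 334458/181028 = -313853/5760 - 334458*1/181028 = -313853*1/5760 - 167229/90514 = -313853/5760 - 167229/90514 = -14685664741/260680320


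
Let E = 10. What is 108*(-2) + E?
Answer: -206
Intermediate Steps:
108*(-2) + E = 108*(-2) + 10 = -216 + 10 = -206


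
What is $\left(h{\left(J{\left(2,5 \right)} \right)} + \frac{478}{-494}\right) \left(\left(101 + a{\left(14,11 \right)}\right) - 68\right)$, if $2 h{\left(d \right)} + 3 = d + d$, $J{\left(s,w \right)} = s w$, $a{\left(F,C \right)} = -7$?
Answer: $\frac{3721}{19} \approx 195.84$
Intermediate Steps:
$h{\left(d \right)} = - \frac{3}{2} + d$ ($h{\left(d \right)} = - \frac{3}{2} + \frac{d + d}{2} = - \frac{3}{2} + \frac{2 d}{2} = - \frac{3}{2} + d$)
$\left(h{\left(J{\left(2,5 \right)} \right)} + \frac{478}{-494}\right) \left(\left(101 + a{\left(14,11 \right)}\right) - 68\right) = \left(\left(- \frac{3}{2} + 2 \cdot 5\right) + \frac{478}{-494}\right) \left(\left(101 - 7\right) - 68\right) = \left(\left(- \frac{3}{2} + 10\right) + 478 \left(- \frac{1}{494}\right)\right) \left(94 - 68\right) = \left(\frac{17}{2} - \frac{239}{247}\right) 26 = \frac{3721}{494} \cdot 26 = \frac{3721}{19}$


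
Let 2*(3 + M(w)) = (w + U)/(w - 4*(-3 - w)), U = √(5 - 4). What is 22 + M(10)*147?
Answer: -50339/124 ≈ -405.96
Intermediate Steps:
U = 1 (U = √1 = 1)
M(w) = -3 + (1 + w)/(2*(12 + 5*w)) (M(w) = -3 + ((w + 1)/(w - 4*(-3 - w)))/2 = -3 + ((1 + w)/(w + (12 + 4*w)))/2 = -3 + ((1 + w)/(12 + 5*w))/2 = -3 + (1 + w)/(2*(12 + 5*w)))
22 + M(10)*147 = 22 + ((-71 - 29*10)/(2*(12 + 5*10)))*147 = 22 + ((-71 - 290)/(2*(12 + 50)))*147 = 22 + ((½)*(-361)/62)*147 = 22 + ((½)*(1/62)*(-361))*147 = 22 - 361/124*147 = 22 - 53067/124 = -50339/124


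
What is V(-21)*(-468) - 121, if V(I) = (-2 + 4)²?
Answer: -1993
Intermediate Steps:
V(I) = 4 (V(I) = 2² = 4)
V(-21)*(-468) - 121 = 4*(-468) - 121 = -1872 - 121 = -1993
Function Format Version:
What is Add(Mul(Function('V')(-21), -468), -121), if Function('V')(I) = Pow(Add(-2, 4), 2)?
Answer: -1993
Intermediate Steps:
Function('V')(I) = 4 (Function('V')(I) = Pow(2, 2) = 4)
Add(Mul(Function('V')(-21), -468), -121) = Add(Mul(4, -468), -121) = Add(-1872, -121) = -1993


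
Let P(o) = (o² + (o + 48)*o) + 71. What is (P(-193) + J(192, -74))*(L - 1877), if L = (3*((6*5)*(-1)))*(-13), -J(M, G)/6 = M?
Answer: -45356171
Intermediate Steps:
J(M, G) = -6*M
P(o) = 71 + o² + o*(48 + o) (P(o) = (o² + (48 + o)*o) + 71 = (o² + o*(48 + o)) + 71 = 71 + o² + o*(48 + o))
L = 1170 (L = (3*(30*(-1)))*(-13) = (3*(-30))*(-13) = -90*(-13) = 1170)
(P(-193) + J(192, -74))*(L - 1877) = ((71 + 2*(-193)² + 48*(-193)) - 6*192)*(1170 - 1877) = ((71 + 2*37249 - 9264) - 1152)*(-707) = ((71 + 74498 - 9264) - 1152)*(-707) = (65305 - 1152)*(-707) = 64153*(-707) = -45356171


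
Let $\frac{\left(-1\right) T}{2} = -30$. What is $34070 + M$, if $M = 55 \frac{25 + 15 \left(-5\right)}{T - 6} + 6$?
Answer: $\frac{918677}{27} \approx 34025.0$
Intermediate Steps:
$T = 60$ ($T = \left(-2\right) \left(-30\right) = 60$)
$M = - \frac{1213}{27}$ ($M = 55 \frac{25 + 15 \left(-5\right)}{60 - 6} + 6 = 55 \frac{25 - 75}{54} + 6 = 55 \left(\left(-50\right) \frac{1}{54}\right) + 6 = 55 \left(- \frac{25}{27}\right) + 6 = - \frac{1375}{27} + 6 = - \frac{1213}{27} \approx -44.926$)
$34070 + M = 34070 - \frac{1213}{27} = \frac{918677}{27}$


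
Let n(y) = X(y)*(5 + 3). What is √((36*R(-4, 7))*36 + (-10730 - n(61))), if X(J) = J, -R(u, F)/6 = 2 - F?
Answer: √27662 ≈ 166.32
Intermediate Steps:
R(u, F) = -12 + 6*F (R(u, F) = -6*(2 - F) = -12 + 6*F)
n(y) = 8*y (n(y) = y*(5 + 3) = y*8 = 8*y)
√((36*R(-4, 7))*36 + (-10730 - n(61))) = √((36*(-12 + 6*7))*36 + (-10730 - 8*61)) = √((36*(-12 + 42))*36 + (-10730 - 1*488)) = √((36*30)*36 + (-10730 - 488)) = √(1080*36 - 11218) = √(38880 - 11218) = √27662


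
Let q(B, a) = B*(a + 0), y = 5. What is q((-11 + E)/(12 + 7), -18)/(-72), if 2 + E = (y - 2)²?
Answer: -1/19 ≈ -0.052632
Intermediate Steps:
E = 7 (E = -2 + (5 - 2)² = -2 + 3² = -2 + 9 = 7)
q(B, a) = B*a
q((-11 + E)/(12 + 7), -18)/(-72) = (((-11 + 7)/(12 + 7))*(-18))/(-72) = -(-4/19)*(-18)/72 = -(-4*1/19)*(-18)/72 = -(-1)*(-18)/342 = -1/72*72/19 = -1/19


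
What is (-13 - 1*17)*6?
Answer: -180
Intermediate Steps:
(-13 - 1*17)*6 = (-13 - 17)*6 = -30*6 = -180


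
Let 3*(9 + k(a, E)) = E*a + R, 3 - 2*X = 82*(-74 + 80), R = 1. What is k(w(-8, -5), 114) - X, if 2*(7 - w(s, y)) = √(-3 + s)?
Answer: 3011/6 - 19*I*√11 ≈ 501.83 - 63.016*I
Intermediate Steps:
X = -489/2 (X = 3/2 - 41*(-74 + 80) = 3/2 - 41*6 = 3/2 - ½*492 = 3/2 - 246 = -489/2 ≈ -244.50)
w(s, y) = 7 - √(-3 + s)/2
k(a, E) = -26/3 + E*a/3 (k(a, E) = -9 + (E*a + 1)/3 = -9 + (1 + E*a)/3 = -9 + (⅓ + E*a/3) = -26/3 + E*a/3)
k(w(-8, -5), 114) - X = (-26/3 + (⅓)*114*(7 - √(-3 - 8)/2)) - 1*(-489/2) = (-26/3 + (⅓)*114*(7 - I*√11/2)) + 489/2 = (-26/3 + (266 - 19*I*√11)) + 489/2 = (772/3 - 19*I*√11) + 489/2 = 3011/6 - 19*I*√11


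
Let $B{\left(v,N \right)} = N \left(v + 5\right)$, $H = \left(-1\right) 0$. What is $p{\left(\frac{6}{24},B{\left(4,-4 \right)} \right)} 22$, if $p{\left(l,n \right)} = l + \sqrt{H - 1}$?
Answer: $\frac{11}{2} + 22 i \approx 5.5 + 22.0 i$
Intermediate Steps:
$H = 0$
$B{\left(v,N \right)} = N \left(5 + v\right)$
$p{\left(l,n \right)} = i + l$ ($p{\left(l,n \right)} = l + \sqrt{0 - 1} = l + \sqrt{-1} = l + i = i + l$)
$p{\left(\frac{6}{24},B{\left(4,-4 \right)} \right)} 22 = \left(i + \frac{6}{24}\right) 22 = \left(i + 6 \cdot \frac{1}{24}\right) 22 = \left(i + \frac{1}{4}\right) 22 = \left(\frac{1}{4} + i\right) 22 = \frac{11}{2} + 22 i$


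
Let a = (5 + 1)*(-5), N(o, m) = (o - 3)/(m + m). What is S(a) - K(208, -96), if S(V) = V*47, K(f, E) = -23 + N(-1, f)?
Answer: -144247/104 ≈ -1387.0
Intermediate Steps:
N(o, m) = (-3 + o)/(2*m) (N(o, m) = (-3 + o)/((2*m)) = (-3 + o)*(1/(2*m)) = (-3 + o)/(2*m))
K(f, E) = -23 - 2/f (K(f, E) = -23 + (-3 - 1)/(2*f) = -23 + (½)*(-4)/f = -23 - 2/f)
a = -30 (a = 6*(-5) = -30)
S(V) = 47*V
S(a) - K(208, -96) = 47*(-30) - (-23 - 2/208) = -1410 - (-23 - 2*1/208) = -1410 - (-23 - 1/104) = -1410 - 1*(-2393/104) = -1410 + 2393/104 = -144247/104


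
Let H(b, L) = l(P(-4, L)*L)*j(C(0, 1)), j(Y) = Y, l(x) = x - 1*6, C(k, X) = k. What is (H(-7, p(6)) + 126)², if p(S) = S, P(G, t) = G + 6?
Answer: 15876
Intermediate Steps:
P(G, t) = 6 + G
l(x) = -6 + x (l(x) = x - 6 = -6 + x)
H(b, L) = 0 (H(b, L) = (-6 + (6 - 4)*L)*0 = (-6 + 2*L)*0 = 0)
(H(-7, p(6)) + 126)² = (0 + 126)² = 126² = 15876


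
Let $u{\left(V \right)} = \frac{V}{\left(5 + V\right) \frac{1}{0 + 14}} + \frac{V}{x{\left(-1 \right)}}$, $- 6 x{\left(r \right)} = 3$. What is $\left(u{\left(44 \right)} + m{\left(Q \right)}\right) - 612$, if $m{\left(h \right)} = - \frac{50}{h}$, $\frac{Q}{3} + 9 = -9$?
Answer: $- \frac{129749}{189} \approx -686.5$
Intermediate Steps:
$Q = -54$ ($Q = -27 + 3 \left(-9\right) = -27 - 27 = -54$)
$x{\left(r \right)} = - \frac{1}{2}$ ($x{\left(r \right)} = \left(- \frac{1}{6}\right) 3 = - \frac{1}{2}$)
$u{\left(V \right)} = - 2 V + \frac{V}{\frac{5}{14} + \frac{V}{14}}$ ($u{\left(V \right)} = \frac{V}{\left(5 + V\right) \frac{1}{0 + 14}} + \frac{V}{- \frac{1}{2}} = \frac{V}{\left(5 + V\right) \frac{1}{14}} + V \left(-2\right) = \frac{V}{\left(5 + V\right) \frac{1}{14}} - 2 V = \frac{V}{\frac{5}{14} + \frac{V}{14}} - 2 V = - 2 V + \frac{V}{\frac{5}{14} + \frac{V}{14}}$)
$\left(u{\left(44 \right)} + m{\left(Q \right)}\right) - 612 = \left(2 \cdot 44 \frac{1}{5 + 44} \left(2 - 44\right) - \frac{50}{-54}\right) - 612 = \left(2 \cdot 44 \cdot \frac{1}{49} \left(2 - 44\right) - - \frac{25}{27}\right) - 612 = \left(2 \cdot 44 \cdot \frac{1}{49} \left(-42\right) + \frac{25}{27}\right) - 612 = \left(- \frac{528}{7} + \frac{25}{27}\right) - 612 = - \frac{14081}{189} - 612 = - \frac{129749}{189}$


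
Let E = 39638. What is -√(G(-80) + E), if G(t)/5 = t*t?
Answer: -7*√1462 ≈ -267.65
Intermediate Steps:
G(t) = 5*t² (G(t) = 5*(t*t) = 5*t²)
-√(G(-80) + E) = -√(5*(-80)² + 39638) = -√(5*6400 + 39638) = -√(32000 + 39638) = -√71638 = -7*√1462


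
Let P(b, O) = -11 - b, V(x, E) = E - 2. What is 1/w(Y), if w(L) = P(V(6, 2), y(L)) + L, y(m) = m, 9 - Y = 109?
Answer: -1/111 ≈ -0.0090090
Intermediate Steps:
Y = -100 (Y = 9 - 1*109 = 9 - 109 = -100)
V(x, E) = -2 + E
w(L) = -11 + L (w(L) = (-11 - (-2 + 2)) + L = (-11 - 1*0) + L = (-11 + 0) + L = -11 + L)
1/w(Y) = 1/(-11 - 100) = 1/(-111) = -1/111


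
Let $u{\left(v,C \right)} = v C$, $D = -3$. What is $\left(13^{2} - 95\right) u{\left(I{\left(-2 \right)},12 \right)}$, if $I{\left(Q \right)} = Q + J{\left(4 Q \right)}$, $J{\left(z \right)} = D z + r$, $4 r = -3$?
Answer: $18870$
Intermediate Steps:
$r = - \frac{3}{4}$ ($r = \frac{1}{4} \left(-3\right) = - \frac{3}{4} \approx -0.75$)
$J{\left(z \right)} = - \frac{3}{4} - 3 z$ ($J{\left(z \right)} = - 3 z - \frac{3}{4} = - \frac{3}{4} - 3 z$)
$I{\left(Q \right)} = - \frac{3}{4} - 11 Q$ ($I{\left(Q \right)} = Q - \left(\frac{3}{4} + 3 \cdot 4 Q\right) = Q - \left(\frac{3}{4} + 12 Q\right) = - \frac{3}{4} - 11 Q$)
$u{\left(v,C \right)} = C v$
$\left(13^{2} - 95\right) u{\left(I{\left(-2 \right)},12 \right)} = \left(13^{2} - 95\right) 12 \left(- \frac{3}{4} - -22\right) = \left(169 - 95\right) 12 \left(- \frac{3}{4} + 22\right) = 74 \cdot 12 \cdot \frac{85}{4} = 74 \cdot 255 = 18870$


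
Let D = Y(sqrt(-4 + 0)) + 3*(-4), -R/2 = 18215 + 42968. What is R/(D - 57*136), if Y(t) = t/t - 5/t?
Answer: 3799709032/241056701 + 1223660*I/241056701 ≈ 15.763 + 0.0050762*I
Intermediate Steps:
Y(t) = 1 - 5/t
R = -122366 (R = -2*(18215 + 42968) = -2*61183 = -122366)
D = -12 - I*(-5 + 2*I)/2 (D = (-5 + sqrt(-4 + 0))/(sqrt(-4 + 0)) + 3*(-4) = (-5 + sqrt(-4))/(sqrt(-4)) - 12 = (-5 + 2*I)/((2*I)) - 12 = (-I/2)*(-5 + 2*I) - 12 = -I*(-5 + 2*I)/2 - 12 = -12 - I*(-5 + 2*I)/2 ≈ -11.0 + 2.5*I)
R/(D - 57*136) = -122366/((-11 + 5*I/2) - 57*136) = -122366/((-11 + 5*I/2) - 7752) = -122366*4*(-7763 - 5*I/2)/241056701 = -489464*(-7763 - 5*I/2)/241056701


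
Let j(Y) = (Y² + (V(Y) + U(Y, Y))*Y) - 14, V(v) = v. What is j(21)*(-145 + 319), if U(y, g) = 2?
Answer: 158340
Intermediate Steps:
j(Y) = -14 + Y² + Y*(2 + Y) (j(Y) = (Y² + (Y + 2)*Y) - 14 = (Y² + (2 + Y)*Y) - 14 = (Y² + Y*(2 + Y)) - 14 = -14 + Y² + Y*(2 + Y))
j(21)*(-145 + 319) = (-14 + 2*21 + 2*21²)*(-145 + 319) = (-14 + 42 + 2*441)*174 = (-14 + 42 + 882)*174 = 910*174 = 158340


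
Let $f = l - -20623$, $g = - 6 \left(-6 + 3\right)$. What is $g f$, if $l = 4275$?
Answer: $448164$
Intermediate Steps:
$g = 18$ ($g = \left(-6\right) \left(-3\right) = 18$)
$f = 24898$ ($f = 4275 - -20623 = 4275 + 20623 = 24898$)
$g f = 18 \cdot 24898 = 448164$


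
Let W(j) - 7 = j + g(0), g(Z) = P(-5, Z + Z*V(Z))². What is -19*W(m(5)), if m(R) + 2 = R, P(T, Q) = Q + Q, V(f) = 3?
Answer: -190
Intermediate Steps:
P(T, Q) = 2*Q
g(Z) = 64*Z² (g(Z) = (2*(Z + Z*3))² = (2*(Z + 3*Z))² = (2*(4*Z))² = (8*Z)² = 64*Z²)
m(R) = -2 + R
W(j) = 7 + j (W(j) = 7 + (j + 64*0²) = 7 + (j + 64*0) = 7 + (j + 0) = 7 + j)
-19*W(m(5)) = -19*(7 + (-2 + 5)) = -19*(7 + 3) = -19*10 = -190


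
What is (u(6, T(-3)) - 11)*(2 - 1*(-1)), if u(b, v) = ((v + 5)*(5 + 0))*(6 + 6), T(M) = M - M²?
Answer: -1293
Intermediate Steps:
u(b, v) = 300 + 60*v (u(b, v) = ((5 + v)*5)*12 = (25 + 5*v)*12 = 300 + 60*v)
(u(6, T(-3)) - 11)*(2 - 1*(-1)) = ((300 + 60*(-3*(1 - 1*(-3)))) - 11)*(2 - 1*(-1)) = ((300 + 60*(-3*(1 + 3))) - 11)*(2 + 1) = ((300 + 60*(-3*4)) - 11)*3 = ((300 + 60*(-12)) - 11)*3 = ((300 - 720) - 11)*3 = (-420 - 11)*3 = -431*3 = -1293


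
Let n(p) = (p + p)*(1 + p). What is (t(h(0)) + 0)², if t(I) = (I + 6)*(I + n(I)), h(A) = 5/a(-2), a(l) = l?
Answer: 1225/4 ≈ 306.25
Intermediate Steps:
n(p) = 2*p*(1 + p) (n(p) = (2*p)*(1 + p) = 2*p*(1 + p))
h(A) = -5/2 (h(A) = 5/(-2) = 5*(-½) = -5/2)
t(I) = (6 + I)*(I + 2*I*(1 + I)) (t(I) = (I + 6)*(I + 2*I*(1 + I)) = (6 + I)*(I + 2*I*(1 + I)))
(t(h(0)) + 0)² = (-5*(18 + 2*(-5/2)² + 15*(-5/2))/2 + 0)² = (-5*(18 + 2*(25/4) - 75/2)/2 + 0)² = (-5*(18 + 25/2 - 75/2)/2 + 0)² = (-5/2*(-7) + 0)² = (35/2 + 0)² = (35/2)² = 1225/4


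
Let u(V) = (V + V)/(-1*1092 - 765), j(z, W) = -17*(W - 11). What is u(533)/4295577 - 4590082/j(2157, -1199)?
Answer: -7530761643589/33748365915 ≈ -223.14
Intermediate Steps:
j(z, W) = 187 - 17*W (j(z, W) = -17*(-11 + W) = 187 - 17*W)
u(V) = -2*V/1857 (u(V) = (2*V)/(-1092 - 765) = (2*V)/(-1857) = (2*V)*(-1/1857) = -2*V/1857)
u(533)/4295577 - 4590082/j(2157, -1199) = -2/1857*533/4295577 - 4590082/(187 - 17*(-1199)) = -1066/1857*1/4295577 - 4590082/(187 + 20383) = -82/613606653 - 4590082/20570 = -82/613606653 - 4590082*1/20570 = -82/613606653 - 2295041/10285 = -7530761643589/33748365915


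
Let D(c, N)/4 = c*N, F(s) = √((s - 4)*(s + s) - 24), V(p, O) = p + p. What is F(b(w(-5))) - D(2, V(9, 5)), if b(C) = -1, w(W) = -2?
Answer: -144 + I*√14 ≈ -144.0 + 3.7417*I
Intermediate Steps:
V(p, O) = 2*p
F(s) = √(-24 + 2*s*(-4 + s)) (F(s) = √((-4 + s)*(2*s) - 24) = √(2*s*(-4 + s) - 24) = √(-24 + 2*s*(-4 + s)))
D(c, N) = 4*N*c (D(c, N) = 4*(c*N) = 4*(N*c) = 4*N*c)
F(b(w(-5))) - D(2, V(9, 5)) = √(-24 - 8*(-1) + 2*(-1)²) - 4*2*9*2 = √(-24 + 8 + 2*1) - 4*18*2 = √(-24 + 8 + 2) - 1*144 = √(-14) - 144 = I*√14 - 144 = -144 + I*√14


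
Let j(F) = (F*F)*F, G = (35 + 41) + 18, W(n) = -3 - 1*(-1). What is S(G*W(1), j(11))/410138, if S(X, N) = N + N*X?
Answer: -248897/410138 ≈ -0.60686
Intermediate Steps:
W(n) = -2 (W(n) = -3 + 1 = -2)
G = 94 (G = 76 + 18 = 94)
j(F) = F³ (j(F) = F²*F = F³)
S(G*W(1), j(11))/410138 = (11³*(1 + 94*(-2)))/410138 = (1331*(1 - 188))*(1/410138) = (1331*(-187))*(1/410138) = -248897*1/410138 = -248897/410138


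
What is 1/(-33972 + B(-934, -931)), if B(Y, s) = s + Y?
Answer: -1/35837 ≈ -2.7904e-5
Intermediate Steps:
B(Y, s) = Y + s
1/(-33972 + B(-934, -931)) = 1/(-33972 + (-934 - 931)) = 1/(-33972 - 1865) = 1/(-35837) = -1/35837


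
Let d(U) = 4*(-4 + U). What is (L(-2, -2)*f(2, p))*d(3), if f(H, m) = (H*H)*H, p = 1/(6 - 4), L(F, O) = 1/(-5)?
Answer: 32/5 ≈ 6.4000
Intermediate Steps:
L(F, O) = -1/5
d(U) = -16 + 4*U
p = 1/2 ≈ 0.50000
f(H, m) = H**3 (f(H, m) = H**2*H = H**3)
(L(-2, -2)*f(2, p))*d(3) = (-1/5*2**3)*(-16 + 4*3) = (-1/5*8)*(-16 + 12) = -8/5*(-4) = 32/5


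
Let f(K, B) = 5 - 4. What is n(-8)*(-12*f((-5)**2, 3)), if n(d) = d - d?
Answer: 0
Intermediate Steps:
f(K, B) = 1
n(d) = 0
n(-8)*(-12*f((-5)**2, 3)) = 0*(-12*1) = 0*(-12) = 0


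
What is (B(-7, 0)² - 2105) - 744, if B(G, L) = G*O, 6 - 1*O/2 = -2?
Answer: 9695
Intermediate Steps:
O = 16 (O = 12 - 2*(-2) = 12 + 4 = 16)
B(G, L) = 16*G (B(G, L) = G*16 = 16*G)
(B(-7, 0)² - 2105) - 744 = ((16*(-7))² - 2105) - 744 = ((-112)² - 2105) - 744 = (12544 - 2105) - 744 = 10439 - 744 = 9695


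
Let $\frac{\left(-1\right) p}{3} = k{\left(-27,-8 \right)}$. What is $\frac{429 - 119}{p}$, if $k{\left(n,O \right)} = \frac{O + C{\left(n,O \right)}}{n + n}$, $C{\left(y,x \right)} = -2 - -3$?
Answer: $- \frac{5580}{7} \approx -797.14$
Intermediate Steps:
$C{\left(y,x \right)} = 1$ ($C{\left(y,x \right)} = -2 + 3 = 1$)
$k{\left(n,O \right)} = \frac{1 + O}{2 n}$ ($k{\left(n,O \right)} = \frac{O + 1}{n + n} = \frac{1 + O}{2 n}$)
$p = - \frac{7}{18}$ ($p = - 3 \frac{1 - 8}{2 \left(-27\right)} = - 3 \cdot \frac{1}{2} \left(- \frac{1}{27}\right) \left(-7\right) = \left(-3\right) \frac{7}{54} = - \frac{7}{18} \approx -0.38889$)
$\frac{429 - 119}{p} = \frac{429 - 119}{- \frac{7}{18}} = 310 \left(- \frac{18}{7}\right) = - \frac{5580}{7}$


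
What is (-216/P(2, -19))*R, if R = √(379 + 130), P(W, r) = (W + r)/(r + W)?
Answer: -216*√509 ≈ -4873.2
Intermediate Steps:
P(W, r) = 1 (P(W, r) = (W + r)/(W + r) = 1)
R = √509 ≈ 22.561
(-216/P(2, -19))*R = (-216/1)*√509 = (-216*1)*√509 = -216*√509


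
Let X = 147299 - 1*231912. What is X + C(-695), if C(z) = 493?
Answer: -84120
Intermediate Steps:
X = -84613 (X = 147299 - 231912 = -84613)
X + C(-695) = -84613 + 493 = -84120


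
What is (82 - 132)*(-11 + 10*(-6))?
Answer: 3550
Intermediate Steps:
(82 - 132)*(-11 + 10*(-6)) = -50*(-11 - 60) = -50*(-71) = 3550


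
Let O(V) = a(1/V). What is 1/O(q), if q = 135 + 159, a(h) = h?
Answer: 294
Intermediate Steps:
q = 294
O(V) = 1/V
1/O(q) = 1/(1/294) = 294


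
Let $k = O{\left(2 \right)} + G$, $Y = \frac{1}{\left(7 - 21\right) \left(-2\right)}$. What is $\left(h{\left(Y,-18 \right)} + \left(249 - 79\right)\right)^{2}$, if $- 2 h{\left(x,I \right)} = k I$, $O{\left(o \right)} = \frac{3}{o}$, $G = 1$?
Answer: $\frac{148225}{4} \approx 37056.0$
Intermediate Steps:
$Y = \frac{1}{28}$ ($Y = \frac{1}{-14} \left(- \frac{1}{2}\right) = \left(- \frac{1}{14}\right) \left(- \frac{1}{2}\right) = \frac{1}{28} \approx 0.035714$)
$k = \frac{5}{2}$ ($k = \frac{3}{2} + 1 = \frac{5}{2} \approx 2.5$)
$h{\left(x,I \right)} = - \frac{5 I}{4}$ ($h{\left(x,I \right)} = - \frac{\frac{5}{2} I}{2} = - \frac{5 I}{4}$)
$\left(h{\left(Y,-18 \right)} + \left(249 - 79\right)\right)^{2} = \left(\left(- \frac{5}{4}\right) \left(-18\right) + \left(249 - 79\right)\right)^{2} = \left(\frac{45}{2} + 170\right)^{2} = \left(\frac{385}{2}\right)^{2} = \frac{148225}{4}$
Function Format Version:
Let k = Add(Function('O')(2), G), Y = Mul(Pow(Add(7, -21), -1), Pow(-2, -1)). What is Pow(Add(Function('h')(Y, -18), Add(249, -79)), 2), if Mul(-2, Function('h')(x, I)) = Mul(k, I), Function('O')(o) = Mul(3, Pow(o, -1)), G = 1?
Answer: Rational(148225, 4) ≈ 37056.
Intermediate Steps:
Y = Rational(1, 28) (Y = Mul(Pow(-14, -1), Rational(-1, 2)) = Mul(Rational(-1, 14), Rational(-1, 2)) = Rational(1, 28) ≈ 0.035714)
k = Rational(5, 2) (k = Add(Mul(3, Pow(2, -1)), 1) = Add(Mul(3, Rational(1, 2)), 1) = Add(Rational(3, 2), 1) = Rational(5, 2) ≈ 2.5000)
Function('h')(x, I) = Mul(Rational(-5, 4), I) (Function('h')(x, I) = Mul(Rational(-1, 2), Mul(Rational(5, 2), I)) = Mul(Rational(-5, 4), I))
Pow(Add(Function('h')(Y, -18), Add(249, -79)), 2) = Pow(Add(Mul(Rational(-5, 4), -18), Add(249, -79)), 2) = Pow(Add(Rational(45, 2), 170), 2) = Pow(Rational(385, 2), 2) = Rational(148225, 4)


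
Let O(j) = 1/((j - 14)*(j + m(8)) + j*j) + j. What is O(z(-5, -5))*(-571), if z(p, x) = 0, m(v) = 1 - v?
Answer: -571/98 ≈ -5.8265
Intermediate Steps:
O(j) = j + 1/(j**2 + (-14 + j)*(-7 + j)) (O(j) = 1/((j - 14)*(j + (1 - 1*8)) + j*j) + j = 1/((-14 + j)*(j + (1 - 8)) + j**2) + j = 1/((-14 + j)*(j - 7) + j**2) + j = 1/((-14 + j)*(-7 + j) + j**2) + j = 1/(j**2 + (-14 + j)*(-7 + j)) + j = j + 1/(j**2 + (-14 + j)*(-7 + j)))
O(z(-5, -5))*(-571) = ((1 - 21*0**2 + 2*0**3 + 98*0)/(98 - 21*0 + 2*0**2))*(-571) = ((1 - 21*0 + 2*0 + 0)/(98 + 0 + 2*0))*(-571) = ((1 + 0 + 0 + 0)/(98 + 0 + 0))*(-571) = (1/98)*(-571) = -571/98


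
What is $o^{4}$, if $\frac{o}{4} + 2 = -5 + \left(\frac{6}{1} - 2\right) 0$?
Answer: $614656$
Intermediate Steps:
$o = -28$ ($o = -8 + 4 \left(-5 + \left(\frac{6}{1} - 2\right) 0\right) = -8 + 4 \left(-5 + \left(6 \cdot 1 - 2\right) 0\right) = -8 + 4 \left(-5 + \left(6 - 2\right) 0\right) = -8 + 4 \left(-5 + 4 \cdot 0\right) = -8 + 4 \left(-5 + 0\right) = -8 + 4 \left(-5\right) = -8 - 20 = -28$)
$o^{4} = \left(-28\right)^{4} = 614656$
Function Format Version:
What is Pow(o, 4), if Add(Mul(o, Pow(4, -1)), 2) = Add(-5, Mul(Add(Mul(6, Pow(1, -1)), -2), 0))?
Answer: 614656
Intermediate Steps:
o = -28 (o = Add(-8, Mul(4, Add(-5, Mul(Add(Mul(6, Pow(1, -1)), -2), 0)))) = Add(-8, Mul(4, Add(-5, Mul(Add(Mul(6, 1), -2), 0)))) = Add(-8, Mul(4, Add(-5, Mul(Add(6, -2), 0)))) = Add(-8, Mul(4, Add(-5, Mul(4, 0)))) = Add(-8, Mul(4, Add(-5, 0))) = Add(-8, Mul(4, -5)) = Add(-8, -20) = -28)
Pow(o, 4) = Pow(-28, 4) = 614656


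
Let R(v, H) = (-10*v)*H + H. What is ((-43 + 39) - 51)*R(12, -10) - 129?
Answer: -65579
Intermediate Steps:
R(v, H) = H - 10*H*v (R(v, H) = -10*H*v + H = H - 10*H*v)
((-43 + 39) - 51)*R(12, -10) - 129 = ((-43 + 39) - 51)*(-10*(1 - 10*12)) - 129 = (-4 - 51)*(-10*(1 - 120)) - 129 = -(-550)*(-119) - 129 = -55*1190 - 129 = -65450 - 129 = -65579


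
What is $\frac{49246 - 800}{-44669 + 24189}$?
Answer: $- \frac{24223}{10240} \approx -2.3655$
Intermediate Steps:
$\frac{49246 - 800}{-44669 + 24189} = \frac{48446}{-20480} = 48446 \left(- \frac{1}{20480}\right) = - \frac{24223}{10240}$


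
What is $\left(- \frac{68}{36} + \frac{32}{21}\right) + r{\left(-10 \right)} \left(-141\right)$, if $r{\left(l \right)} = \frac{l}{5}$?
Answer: $\frac{17743}{63} \approx 281.63$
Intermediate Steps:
$r{\left(l \right)} = \frac{l}{5}$ ($r{\left(l \right)} = l \frac{1}{5} = \frac{l}{5}$)
$\left(- \frac{68}{36} + \frac{32}{21}\right) + r{\left(-10 \right)} \left(-141\right) = \left(- \frac{68}{36} + \frac{32}{21}\right) + \frac{1}{5} \left(-10\right) \left(-141\right) = \left(\left(-68\right) \frac{1}{36} + 32 \cdot \frac{1}{21}\right) - -282 = \left(- \frac{17}{9} + \frac{32}{21}\right) + 282 = - \frac{23}{63} + 282 = \frac{17743}{63}$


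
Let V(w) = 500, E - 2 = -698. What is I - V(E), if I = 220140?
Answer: 219640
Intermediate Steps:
E = -696 (E = 2 - 698 = -696)
I - V(E) = 220140 - 1*500 = 220140 - 500 = 219640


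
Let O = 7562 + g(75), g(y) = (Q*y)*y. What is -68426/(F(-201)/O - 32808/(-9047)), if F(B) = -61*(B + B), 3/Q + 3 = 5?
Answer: -9904490826989/746762130 ≈ -13263.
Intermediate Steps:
Q = 3/2 (Q = 3/(-3 + 5) = 3/2 ≈ 1.5000)
g(y) = 3*y**2/2 (g(y) = (3*y/2)*y = 3*y**2/2)
O = 31999/2 (O = 7562 + (3/2)*75**2 = 7562 + (3/2)*5625 = 7562 + 16875/2 = 31999/2 ≈ 16000.)
F(B) = -122*B
-68426/(F(-201)/O - 32808/(-9047)) = -68426/((-122*(-201))/(31999/2) - 32808/(-9047)) = -68426/(24522*(2/31999) - 32808*(-1/9047)) = -68426/(49044/31999 + 32808/9047) = -68426/1493524260/289494953 = -68426*289494953/1493524260 = -9904490826989/746762130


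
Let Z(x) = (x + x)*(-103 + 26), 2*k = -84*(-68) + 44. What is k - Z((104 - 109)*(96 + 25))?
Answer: -90292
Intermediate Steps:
k = 2878 (k = (-84*(-68) + 44)/2 = (5712 + 44)/2 = (1/2)*5756 = 2878)
Z(x) = -154*x (Z(x) = (2*x)*(-77) = -154*x)
k - Z((104 - 109)*(96 + 25)) = 2878 - (-154)*(104 - 109)*(96 + 25) = 2878 - (-154)*(-5*121) = 2878 - (-154)*(-605) = 2878 - 1*93170 = 2878 - 93170 = -90292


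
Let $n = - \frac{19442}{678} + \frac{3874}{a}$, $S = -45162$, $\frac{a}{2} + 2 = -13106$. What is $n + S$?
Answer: $- \frac{1777083935}{39324} \approx -45191.0$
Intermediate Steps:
$a = -26216$ ($a = -4 + 2 \left(-13106\right) = -4 - 26212 = -26216$)
$n = - \frac{1133447}{39324}$ ($n = - \frac{19442}{678} + \frac{3874}{-26216} = \left(-19442\right) \frac{1}{678} + 3874 \left(- \frac{1}{26216}\right) = - \frac{9721}{339} - \frac{1937}{13108} = - \frac{1133447}{39324} \approx -28.823$)
$n + S = - \frac{1133447}{39324} - 45162 = - \frac{1777083935}{39324}$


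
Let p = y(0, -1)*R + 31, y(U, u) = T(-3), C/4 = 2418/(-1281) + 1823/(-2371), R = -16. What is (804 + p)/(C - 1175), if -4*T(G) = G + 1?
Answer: -837268859/1200347763 ≈ -0.69752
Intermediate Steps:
C = -10757788/1012417 (C = 4*(2418/(-1281) + 1823/(-2371)) = 4*(2418*(-1/1281) + 1823*(-1/2371)) = 4*(-806/427 - 1823/2371) = 4*(-2689447/1012417) = -10757788/1012417 ≈ -10.626)
T(G) = -1/4 - G/4 (T(G) = -(G + 1)/4 = -(1 + G)/4 = -1/4 - G/4)
y(U, u) = 1/2 (y(U, u) = -1/4 - 1/4*(-3) = -1/4 + 3/4 = 1/2)
p = 23 (p = (1/2)*(-16) + 31 = -8 + 31 = 23)
(804 + p)/(C - 1175) = (804 + 23)/(-10757788/1012417 - 1175) = 827/(-1200347763/1012417) = 827*(-1012417/1200347763) = -837268859/1200347763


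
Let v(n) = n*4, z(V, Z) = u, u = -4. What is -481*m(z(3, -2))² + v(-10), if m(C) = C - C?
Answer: -40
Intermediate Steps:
z(V, Z) = -4
m(C) = 0
v(n) = 4*n
-481*m(z(3, -2))² + v(-10) = -481*0² + 4*(-10) = -481*0 - 40 = 0 - 40 = -40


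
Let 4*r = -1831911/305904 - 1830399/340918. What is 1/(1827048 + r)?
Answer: 69525453248/127026142896216905 ≈ 5.4733e-7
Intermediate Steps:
r = -197409634999/69525453248 (r = (-1831911/305904 - 1830399/340918)/4 = (-1831911*1/305904 - 1830399*1/340918)/4 = (-610637/101968 - 1830399/340918)/4 = (¼)*(-197409634999/17381363312) = -197409634999/69525453248 ≈ -2.8394)
1/(1827048 + r) = 1/(1827048 - 197409634999/69525453248) = 1/(127026142896216905/69525453248) = 69525453248/127026142896216905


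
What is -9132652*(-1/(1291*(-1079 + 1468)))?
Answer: 9132652/502199 ≈ 18.185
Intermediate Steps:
-9132652*(-1/(1291*(-1079 + 1468))) = -9132652/(389*(-1291)) = -9132652/(-502199) = -9132652*(-1/502199) = 9132652/502199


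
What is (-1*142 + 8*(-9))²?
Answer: 45796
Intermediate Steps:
(-1*142 + 8*(-9))² = (-142 - 72)² = (-214)² = 45796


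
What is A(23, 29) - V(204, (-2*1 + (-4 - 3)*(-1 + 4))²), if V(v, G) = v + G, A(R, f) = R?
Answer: -710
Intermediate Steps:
V(v, G) = G + v
A(23, 29) - V(204, (-2*1 + (-4 - 3)*(-1 + 4))²) = 23 - ((-2*1 + (-4 - 3)*(-1 + 4))² + 204) = 23 - ((-2 - 7*3)² + 204) = 23 - ((-2 - 21)² + 204) = 23 - ((-23)² + 204) = 23 - (529 + 204) = 23 - 1*733 = 23 - 733 = -710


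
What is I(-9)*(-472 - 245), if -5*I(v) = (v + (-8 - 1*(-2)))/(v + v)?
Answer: 239/2 ≈ 119.50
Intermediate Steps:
I(v) = -(-6 + v)/(10*v) (I(v) = -(v + (-8 - 1*(-2)))/(5*(v + v)) = -(v + (-8 + 2))/(5*(2*v)) = -(v - 6)*1/(2*v)/5 = -(-6 + v)*1/(2*v)/5 = -(-6 + v)/(10*v))
I(-9)*(-472 - 245) = ((⅒)*(6 - 1*(-9))/(-9))*(-472 - 245) = ((⅒)*(-⅑)*(6 + 9))*(-717) = ((⅒)*(-⅑)*15)*(-717) = -⅙*(-717) = 239/2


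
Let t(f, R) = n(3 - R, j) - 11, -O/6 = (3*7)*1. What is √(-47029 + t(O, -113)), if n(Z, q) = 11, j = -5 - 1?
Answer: I*√47029 ≈ 216.86*I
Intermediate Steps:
j = -6
O = -126 (O = -6*3*7 = -126 ≈ -126.00)
t(f, R) = 0 (t(f, R) = 11 - 11 = 0)
√(-47029 + t(O, -113)) = √(-47029 + 0) = √(-47029) = I*√47029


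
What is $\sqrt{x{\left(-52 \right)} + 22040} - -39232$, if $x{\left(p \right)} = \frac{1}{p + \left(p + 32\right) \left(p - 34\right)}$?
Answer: $39232 + \frac{\sqrt{15330054657}}{834} \approx 39380.0$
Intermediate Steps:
$x{\left(p \right)} = \frac{1}{p + \left(-34 + p\right) \left(32 + p\right)}$ ($x{\left(p \right)} = \frac{1}{p + \left(32 + p\right) \left(-34 + p\right)} = \frac{1}{p + \left(-34 + p\right) \left(32 + p\right)}$)
$\sqrt{x{\left(-52 \right)} + 22040} - -39232 = \sqrt{\frac{1}{-1088 + \left(-52\right)^{2} - -52} + 22040} - -39232 = \sqrt{\frac{1}{-1088 + 2704 + 52} + 22040} + 39232 = \sqrt{\frac{1}{1668} + 22040} + 39232 = \sqrt{\frac{36762721}{1668}} + 39232 = \frac{\sqrt{15330054657}}{834} + 39232 = 39232 + \frac{\sqrt{15330054657}}{834}$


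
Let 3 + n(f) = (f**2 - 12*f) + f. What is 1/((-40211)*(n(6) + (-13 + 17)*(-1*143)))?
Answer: 1/24327655 ≈ 4.1105e-8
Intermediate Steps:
n(f) = -3 + f**2 - 11*f (n(f) = -3 + ((f**2 - 12*f) + f) = -3 + (f**2 - 11*f) = -3 + f**2 - 11*f)
1/((-40211)*(n(6) + (-13 + 17)*(-1*143))) = 1/((-40211)*((-3 + 6**2 - 11*6) + (-13 + 17)*(-1*143))) = -1/(40211*((-3 + 36 - 66) + 4*(-143))) = -1/(40211*(-33 - 572)) = -1/40211/(-605) = -1/40211*(-1/605) = 1/24327655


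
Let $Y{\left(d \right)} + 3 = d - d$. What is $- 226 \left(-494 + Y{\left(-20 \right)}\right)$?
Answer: $112322$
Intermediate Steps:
$Y{\left(d \right)} = -3$ ($Y{\left(d \right)} = -3 + \left(d - d\right) = -3 + 0 = -3$)
$- 226 \left(-494 + Y{\left(-20 \right)}\right) = - 226 \left(-494 - 3\right) = \left(-226\right) \left(-497\right) = 112322$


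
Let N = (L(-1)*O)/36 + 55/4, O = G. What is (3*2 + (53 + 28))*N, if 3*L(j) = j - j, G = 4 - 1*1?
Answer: 4785/4 ≈ 1196.3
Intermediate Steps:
G = 3 (G = 4 - 1 = 3)
L(j) = 0 (L(j) = (j - j)/3 = (⅓)*0 = 0)
O = 3
N = 55/4 (N = (0*3)/36 + 55/4 = 0*(1/36) + 55*(¼) = 0 + 55/4 = 55/4 ≈ 13.750)
(3*2 + (53 + 28))*N = (3*2 + (53 + 28))*(55/4) = (6 + 81)*(55/4) = 87*(55/4) = 4785/4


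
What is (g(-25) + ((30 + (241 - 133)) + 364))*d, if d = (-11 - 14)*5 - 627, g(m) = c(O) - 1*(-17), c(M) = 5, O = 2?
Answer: -394048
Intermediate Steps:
g(m) = 22 (g(m) = 5 - 1*(-17) = 5 + 17 = 22)
d = -752 (d = -25*5 - 627 = -125 - 627 = -752)
(g(-25) + ((30 + (241 - 133)) + 364))*d = (22 + ((30 + (241 - 133)) + 364))*(-752) = (22 + ((30 + 108) + 364))*(-752) = (22 + (138 + 364))*(-752) = (22 + 502)*(-752) = 524*(-752) = -394048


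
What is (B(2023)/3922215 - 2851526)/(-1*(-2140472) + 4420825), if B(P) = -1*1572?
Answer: -1242699783518/2859424168095 ≈ -0.43460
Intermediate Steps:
B(P) = -1572
(B(2023)/3922215 - 2851526)/(-1*(-2140472) + 4420825) = (-1572/3922215 - 2851526)/(-1*(-2140472) + 4420825) = (-1572*1/3922215 - 2851526)/(2140472 + 4420825) = (-524/1307405 - 2851526)/6561297 = -3728099350554/1307405*1/6561297 = -1242699783518/2859424168095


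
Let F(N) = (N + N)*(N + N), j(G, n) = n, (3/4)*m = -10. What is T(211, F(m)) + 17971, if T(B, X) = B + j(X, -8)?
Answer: 18174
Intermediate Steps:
m = -40/3 (m = (4/3)*(-10) = -40/3 ≈ -13.333)
F(N) = 4*N² (F(N) = (2*N)*(2*N) = 4*N²)
T(B, X) = -8 + B (T(B, X) = B - 8 = -8 + B)
T(211, F(m)) + 17971 = (-8 + 211) + 17971 = 203 + 17971 = 18174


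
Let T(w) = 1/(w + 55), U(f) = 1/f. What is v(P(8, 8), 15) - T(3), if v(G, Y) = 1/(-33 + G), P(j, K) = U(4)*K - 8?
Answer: -97/2262 ≈ -0.042882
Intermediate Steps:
P(j, K) = -8 + K/4 (P(j, K) = K/4 - 8 = -8 + K/4)
T(w) = 1/(55 + w)
v(P(8, 8), 15) - T(3) = 1/(-33 + (-8 + (¼)*8)) - 1/(55 + 3) = 1/(-33 + (-8 + 2)) - 1/58 = 1/(-33 - 6) - 1*1/58 = 1/(-39) - 1/58 = -1/39 - 1/58 = -97/2262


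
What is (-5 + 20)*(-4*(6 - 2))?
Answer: -240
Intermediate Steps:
(-5 + 20)*(-4*(6 - 2)) = 15*(-4*4) = 15*(-16) = -240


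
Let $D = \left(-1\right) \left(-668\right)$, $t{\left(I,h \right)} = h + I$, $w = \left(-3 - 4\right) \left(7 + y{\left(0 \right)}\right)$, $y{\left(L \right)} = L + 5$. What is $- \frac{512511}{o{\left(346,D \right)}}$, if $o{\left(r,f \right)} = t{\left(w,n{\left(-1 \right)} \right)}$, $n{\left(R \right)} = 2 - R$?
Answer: $\frac{170837}{27} \approx 6327.3$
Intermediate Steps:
$y{\left(L \right)} = 5 + L$
$w = -84$ ($w = \left(-3 - 4\right) \left(7 + \left(5 + 0\right)\right) = - 7 \left(7 + 5\right) = \left(-7\right) 12 = -84$)
$t{\left(I,h \right)} = I + h$
$D = 668$
$o{\left(r,f \right)} = -81$ ($o{\left(r,f \right)} = -84 + \left(2 - -1\right) = -84 + \left(2 + 1\right) = -84 + 3 = -81$)
$- \frac{512511}{o{\left(346,D \right)}} = - \frac{512511}{-81} = \left(-512511\right) \left(- \frac{1}{81}\right) = \frac{170837}{27}$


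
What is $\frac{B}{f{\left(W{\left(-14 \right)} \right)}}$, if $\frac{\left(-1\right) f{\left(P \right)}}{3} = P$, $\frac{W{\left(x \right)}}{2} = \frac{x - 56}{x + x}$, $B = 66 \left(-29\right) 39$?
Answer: $\frac{24882}{5} \approx 4976.4$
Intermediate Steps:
$B = -74646$ ($B = \left(-1914\right) 39 = -74646$)
$W{\left(x \right)} = \frac{-56 + x}{x}$ ($W{\left(x \right)} = 2 \frac{x - 56}{x + x} = 2 \frac{-56 + x}{2 x} = \frac{-56 + x}{x}$)
$f{\left(P \right)} = - 3 P$
$\frac{B}{f{\left(W{\left(-14 \right)} \right)}} = - \frac{74646}{\left(-3\right) \frac{-56 - 14}{-14}} = - \frac{74646}{\left(-3\right) \left(\left(- \frac{1}{14}\right) \left(-70\right)\right)} = - \frac{74646}{\left(-3\right) 5} = - \frac{74646}{-15} = \left(-74646\right) \left(- \frac{1}{15}\right) = \frac{24882}{5}$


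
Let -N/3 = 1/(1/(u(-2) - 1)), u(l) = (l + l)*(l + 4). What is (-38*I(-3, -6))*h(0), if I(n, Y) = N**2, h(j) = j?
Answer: 0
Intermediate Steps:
u(l) = 2*l*(4 + l) (u(l) = (2*l)*(4 + l) = 2*l*(4 + l))
N = 27 (N = -3/(1/(2*(-2)*(4 - 2) - 1)) = -3/(1/(2*(-2)*2 - 1)) = -3/(1/(-8 - 1)) = -3/(1/(-9)) = -3/(-1/9) = -3*(-9) = 27)
I(n, Y) = 729 (I(n, Y) = 27**2 = 729)
(-38*I(-3, -6))*h(0) = -38*729*0 = -27702*0 = 0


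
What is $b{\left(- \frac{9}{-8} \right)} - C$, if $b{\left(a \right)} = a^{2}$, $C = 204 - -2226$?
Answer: $- \frac{155439}{64} \approx -2428.7$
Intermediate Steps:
$C = 2430$ ($C = 204 + 2226 = 2430$)
$b{\left(- \frac{9}{-8} \right)} - C = \left(- \frac{9}{-8}\right)^{2} - 2430 = \left(\left(-9\right) \left(- \frac{1}{8}\right)\right)^{2} - 2430 = \left(\frac{9}{8}\right)^{2} - 2430 = \frac{81}{64} - 2430 = - \frac{155439}{64}$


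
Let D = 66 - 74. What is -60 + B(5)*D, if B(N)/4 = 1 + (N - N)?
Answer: -92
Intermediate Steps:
B(N) = 4 (B(N) = 4*(1 + (N - N)) = 4*(1 + 0) = 4*1 = 4)
D = -8
-60 + B(5)*D = -60 + 4*(-8) = -60 - 32 = -92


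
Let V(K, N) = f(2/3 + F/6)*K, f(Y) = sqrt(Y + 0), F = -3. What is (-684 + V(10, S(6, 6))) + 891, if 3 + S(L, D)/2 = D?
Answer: 207 + 5*sqrt(6)/3 ≈ 211.08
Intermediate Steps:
f(Y) = sqrt(Y)
S(L, D) = -6 + 2*D
V(K, N) = K*sqrt(6)/6 (V(K, N) = sqrt(2/3 - 3/6)*K = sqrt(2*(1/3) - 3*1/6)*K = sqrt(2/3 - 1/2)*K = sqrt(1/6)*K = (sqrt(6)/6)*K = K*sqrt(6)/6)
(-684 + V(10, S(6, 6))) + 891 = (-684 + (1/6)*10*sqrt(6)) + 891 = (-684 + 5*sqrt(6)/3) + 891 = 207 + 5*sqrt(6)/3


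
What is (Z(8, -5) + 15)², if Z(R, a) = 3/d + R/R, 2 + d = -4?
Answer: 961/4 ≈ 240.25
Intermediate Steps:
d = -6 (d = -2 - 4 = -6)
Z(R, a) = ½ (Z(R, a) = 3/(-6) + R/R = 3*(-⅙) + 1 = -½ + 1 = ½)
(Z(8, -5) + 15)² = (½ + 15)² = (31/2)² = 961/4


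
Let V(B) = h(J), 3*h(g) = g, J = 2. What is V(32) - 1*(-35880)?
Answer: 107642/3 ≈ 35881.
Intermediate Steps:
h(g) = g/3
V(B) = 2/3 (V(B) = (1/3)*2 = 2/3)
V(32) - 1*(-35880) = 2/3 - 1*(-35880) = 2/3 + 35880 = 107642/3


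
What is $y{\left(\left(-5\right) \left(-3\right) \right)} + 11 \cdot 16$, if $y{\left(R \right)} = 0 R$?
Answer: $176$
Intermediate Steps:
$y{\left(R \right)} = 0$
$y{\left(\left(-5\right) \left(-3\right) \right)} + 11 \cdot 16 = 0 + 11 \cdot 16 = 0 + 176 = 176$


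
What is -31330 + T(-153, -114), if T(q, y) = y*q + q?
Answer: -14041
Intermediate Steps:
T(q, y) = q + q*y (T(q, y) = q*y + q = q + q*y)
-31330 + T(-153, -114) = -31330 - 153*(1 - 114) = -31330 - 153*(-113) = -31330 + 17289 = -14041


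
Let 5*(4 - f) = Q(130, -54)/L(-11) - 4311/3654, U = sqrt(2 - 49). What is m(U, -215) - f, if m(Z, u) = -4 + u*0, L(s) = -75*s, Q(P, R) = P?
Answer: -2748079/334950 ≈ -8.2044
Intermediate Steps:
U = I*sqrt(47) (U = sqrt(-47) = I*sqrt(47) ≈ 6.8557*I)
m(Z, u) = -4 (m(Z, u) = -4 + 0 = -4)
f = 1408279/334950 (f = 4 - (130/((-75*(-11))) - 4311/3654)/5 = 4 - (130/825 - 4311*1/3654)/5 = 4 - (130*(1/825) - 479/406)/5 = 4 - (26/165 - 479/406)/5 = 4 - 1/5*(-68479/66990) = 4 + 68479/334950 = 1408279/334950 ≈ 4.2044)
m(U, -215) - f = -4 - 1*1408279/334950 = -4 - 1408279/334950 = -2748079/334950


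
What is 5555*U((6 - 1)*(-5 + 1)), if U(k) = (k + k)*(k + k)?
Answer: 8888000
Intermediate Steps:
U(k) = 4*k**2 (U(k) = (2*k)*(2*k) = 4*k**2)
5555*U((6 - 1)*(-5 + 1)) = 5555*(4*((6 - 1)*(-5 + 1))**2) = 5555*(4*(5*(-4))**2) = 5555*(4*(-20)**2) = 5555*(4*400) = 5555*1600 = 8888000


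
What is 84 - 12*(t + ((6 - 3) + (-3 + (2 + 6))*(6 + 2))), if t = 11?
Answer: -564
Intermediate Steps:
84 - 12*(t + ((6 - 3) + (-3 + (2 + 6))*(6 + 2))) = 84 - 12*(11 + ((6 - 3) + (-3 + (2 + 6))*(6 + 2))) = 84 - 12*(11 + (3 + (-3 + 8)*8)) = 84 - 12*(11 + (3 + 5*8)) = 84 - 12*(11 + (3 + 40)) = 84 - 12*(11 + 43) = 84 - 12*54 = 84 - 1*648 = 84 - 648 = -564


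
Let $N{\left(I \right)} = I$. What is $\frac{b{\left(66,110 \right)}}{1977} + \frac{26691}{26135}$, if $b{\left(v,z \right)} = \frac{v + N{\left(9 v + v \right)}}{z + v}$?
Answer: $\frac{141002437}{137783720} \approx 1.0234$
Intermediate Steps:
$b{\left(v,z \right)} = \frac{11 v}{v + z}$ ($b{\left(v,z \right)} = \frac{v + \left(9 v + v\right)}{z + v} = \frac{v + 10 v}{v + z} = \frac{11 v}{v + z}$)
$\frac{b{\left(66,110 \right)}}{1977} + \frac{26691}{26135} = \frac{11 \cdot 66 \frac{1}{66 + 110}}{1977} + \frac{26691}{26135} = 11 \cdot 66 \cdot \frac{1}{176} \cdot \frac{1}{1977} + 26691 \cdot \frac{1}{26135} = 11 \cdot 66 \cdot \frac{1}{176} \cdot \frac{1}{1977} + \frac{26691}{26135} = \frac{33}{8} \cdot \frac{1}{1977} + \frac{26691}{26135} = \frac{11}{5272} + \frac{26691}{26135} = \frac{141002437}{137783720}$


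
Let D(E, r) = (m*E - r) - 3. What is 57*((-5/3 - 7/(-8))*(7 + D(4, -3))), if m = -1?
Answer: -1083/8 ≈ -135.38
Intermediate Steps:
D(E, r) = -3 - E - r (D(E, r) = (-E - r) - 3 = -3 - E - r)
57*((-5/3 - 7/(-8))*(7 + D(4, -3))) = 57*((-5/3 - 7/(-8))*(7 + (-3 - 1*4 - 1*(-3)))) = 57*((-5*⅓ - 7*(-⅛))*(7 + (-3 - 4 + 3))) = 57*((-5/3 + 7/8)*(7 - 4)) = 57*(-19/24*3) = 57*(-19/8) = -1083/8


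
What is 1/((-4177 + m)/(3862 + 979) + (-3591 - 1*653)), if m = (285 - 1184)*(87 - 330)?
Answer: -4841/20330924 ≈ -0.00023811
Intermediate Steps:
m = 218457 (m = -899*(-243) = 218457)
1/((-4177 + m)/(3862 + 979) + (-3591 - 1*653)) = 1/((-4177 + 218457)/(3862 + 979) + (-3591 - 1*653)) = 1/(214280/4841 + (-3591 - 653)) = 1/(214280*(1/4841) - 4244) = 1/(214280/4841 - 4244) = 1/(-20330924/4841) = -4841/20330924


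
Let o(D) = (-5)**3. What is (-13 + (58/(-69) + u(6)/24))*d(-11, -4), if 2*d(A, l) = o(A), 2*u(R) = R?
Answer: 946375/1104 ≈ 857.22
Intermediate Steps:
o(D) = -125
u(R) = R/2
d(A, l) = -125/2 (d(A, l) = (1/2)*(-125) = -125/2)
(-13 + (58/(-69) + u(6)/24))*d(-11, -4) = (-13 + (58/(-69) + ((1/2)*6)/24))*(-125/2) = (-13 + (58*(-1/69) + 3*(1/24)))*(-125/2) = (-13 + (-58/69 + 1/8))*(-125/2) = (-13 - 395/552)*(-125/2) = -7571/552*(-125/2) = 946375/1104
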